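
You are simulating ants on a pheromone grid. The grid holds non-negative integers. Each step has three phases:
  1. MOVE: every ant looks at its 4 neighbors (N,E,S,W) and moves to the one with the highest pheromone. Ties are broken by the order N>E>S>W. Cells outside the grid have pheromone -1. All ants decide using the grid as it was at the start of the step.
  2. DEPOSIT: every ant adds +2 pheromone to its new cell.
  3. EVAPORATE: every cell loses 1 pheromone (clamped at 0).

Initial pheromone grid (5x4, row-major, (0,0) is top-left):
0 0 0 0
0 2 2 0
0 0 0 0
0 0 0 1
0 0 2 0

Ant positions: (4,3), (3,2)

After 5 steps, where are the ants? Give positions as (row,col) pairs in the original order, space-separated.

Step 1: ant0:(4,3)->W->(4,2) | ant1:(3,2)->S->(4,2)
  grid max=5 at (4,2)
Step 2: ant0:(4,2)->N->(3,2) | ant1:(4,2)->N->(3,2)
  grid max=4 at (4,2)
Step 3: ant0:(3,2)->S->(4,2) | ant1:(3,2)->S->(4,2)
  grid max=7 at (4,2)
Step 4: ant0:(4,2)->N->(3,2) | ant1:(4,2)->N->(3,2)
  grid max=6 at (4,2)
Step 5: ant0:(3,2)->S->(4,2) | ant1:(3,2)->S->(4,2)
  grid max=9 at (4,2)

(4,2) (4,2)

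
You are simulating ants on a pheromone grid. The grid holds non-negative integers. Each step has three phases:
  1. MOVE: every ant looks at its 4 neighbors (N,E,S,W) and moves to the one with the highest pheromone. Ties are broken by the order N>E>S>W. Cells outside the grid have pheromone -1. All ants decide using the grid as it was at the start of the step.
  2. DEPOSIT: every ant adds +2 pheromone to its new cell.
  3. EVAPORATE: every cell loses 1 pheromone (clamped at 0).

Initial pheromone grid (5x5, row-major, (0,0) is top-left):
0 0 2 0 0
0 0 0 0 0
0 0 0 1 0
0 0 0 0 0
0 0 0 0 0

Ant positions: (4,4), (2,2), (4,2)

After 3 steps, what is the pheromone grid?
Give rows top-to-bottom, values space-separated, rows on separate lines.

After step 1: ants at (3,4),(2,3),(3,2)
  0 0 1 0 0
  0 0 0 0 0
  0 0 0 2 0
  0 0 1 0 1
  0 0 0 0 0
After step 2: ants at (2,4),(1,3),(2,2)
  0 0 0 0 0
  0 0 0 1 0
  0 0 1 1 1
  0 0 0 0 0
  0 0 0 0 0
After step 3: ants at (2,3),(2,3),(2,3)
  0 0 0 0 0
  0 0 0 0 0
  0 0 0 6 0
  0 0 0 0 0
  0 0 0 0 0

0 0 0 0 0
0 0 0 0 0
0 0 0 6 0
0 0 0 0 0
0 0 0 0 0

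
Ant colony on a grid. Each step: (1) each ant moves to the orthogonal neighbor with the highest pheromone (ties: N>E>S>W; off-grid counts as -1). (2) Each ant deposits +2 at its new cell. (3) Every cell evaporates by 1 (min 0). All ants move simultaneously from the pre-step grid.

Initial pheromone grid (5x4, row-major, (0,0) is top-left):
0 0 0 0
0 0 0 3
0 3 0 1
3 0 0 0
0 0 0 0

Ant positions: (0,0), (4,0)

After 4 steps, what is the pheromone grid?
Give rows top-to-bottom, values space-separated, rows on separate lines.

After step 1: ants at (0,1),(3,0)
  0 1 0 0
  0 0 0 2
  0 2 0 0
  4 0 0 0
  0 0 0 0
After step 2: ants at (0,2),(2,0)
  0 0 1 0
  0 0 0 1
  1 1 0 0
  3 0 0 0
  0 0 0 0
After step 3: ants at (0,3),(3,0)
  0 0 0 1
  0 0 0 0
  0 0 0 0
  4 0 0 0
  0 0 0 0
After step 4: ants at (1,3),(2,0)
  0 0 0 0
  0 0 0 1
  1 0 0 0
  3 0 0 0
  0 0 0 0

0 0 0 0
0 0 0 1
1 0 0 0
3 0 0 0
0 0 0 0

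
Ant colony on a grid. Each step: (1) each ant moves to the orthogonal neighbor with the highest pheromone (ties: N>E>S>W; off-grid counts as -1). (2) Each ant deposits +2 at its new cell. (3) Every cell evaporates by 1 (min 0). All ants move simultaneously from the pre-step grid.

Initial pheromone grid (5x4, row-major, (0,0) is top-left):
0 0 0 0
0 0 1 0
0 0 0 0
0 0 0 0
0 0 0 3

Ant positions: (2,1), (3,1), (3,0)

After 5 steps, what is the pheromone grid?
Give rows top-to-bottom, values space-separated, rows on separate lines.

After step 1: ants at (1,1),(2,1),(2,0)
  0 0 0 0
  0 1 0 0
  1 1 0 0
  0 0 0 0
  0 0 0 2
After step 2: ants at (2,1),(1,1),(2,1)
  0 0 0 0
  0 2 0 0
  0 4 0 0
  0 0 0 0
  0 0 0 1
After step 3: ants at (1,1),(2,1),(1,1)
  0 0 0 0
  0 5 0 0
  0 5 0 0
  0 0 0 0
  0 0 0 0
After step 4: ants at (2,1),(1,1),(2,1)
  0 0 0 0
  0 6 0 0
  0 8 0 0
  0 0 0 0
  0 0 0 0
After step 5: ants at (1,1),(2,1),(1,1)
  0 0 0 0
  0 9 0 0
  0 9 0 0
  0 0 0 0
  0 0 0 0

0 0 0 0
0 9 0 0
0 9 0 0
0 0 0 0
0 0 0 0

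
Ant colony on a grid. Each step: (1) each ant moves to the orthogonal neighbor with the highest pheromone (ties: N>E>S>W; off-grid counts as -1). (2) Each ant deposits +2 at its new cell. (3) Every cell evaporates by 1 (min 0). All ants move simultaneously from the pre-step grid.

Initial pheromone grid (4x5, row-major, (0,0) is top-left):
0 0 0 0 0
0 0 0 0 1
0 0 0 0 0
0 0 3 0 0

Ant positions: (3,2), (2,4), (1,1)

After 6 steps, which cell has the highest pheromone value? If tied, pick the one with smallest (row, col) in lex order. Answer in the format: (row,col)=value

Step 1: ant0:(3,2)->N->(2,2) | ant1:(2,4)->N->(1,4) | ant2:(1,1)->N->(0,1)
  grid max=2 at (1,4)
Step 2: ant0:(2,2)->S->(3,2) | ant1:(1,4)->N->(0,4) | ant2:(0,1)->E->(0,2)
  grid max=3 at (3,2)
Step 3: ant0:(3,2)->N->(2,2) | ant1:(0,4)->S->(1,4) | ant2:(0,2)->E->(0,3)
  grid max=2 at (1,4)
Step 4: ant0:(2,2)->S->(3,2) | ant1:(1,4)->N->(0,4) | ant2:(0,3)->E->(0,4)
  grid max=3 at (0,4)
Step 5: ant0:(3,2)->N->(2,2) | ant1:(0,4)->S->(1,4) | ant2:(0,4)->S->(1,4)
  grid max=4 at (1,4)
Step 6: ant0:(2,2)->S->(3,2) | ant1:(1,4)->N->(0,4) | ant2:(1,4)->N->(0,4)
  grid max=5 at (0,4)
Final grid:
  0 0 0 0 5
  0 0 0 0 3
  0 0 0 0 0
  0 0 3 0 0
Max pheromone 5 at (0,4)

Answer: (0,4)=5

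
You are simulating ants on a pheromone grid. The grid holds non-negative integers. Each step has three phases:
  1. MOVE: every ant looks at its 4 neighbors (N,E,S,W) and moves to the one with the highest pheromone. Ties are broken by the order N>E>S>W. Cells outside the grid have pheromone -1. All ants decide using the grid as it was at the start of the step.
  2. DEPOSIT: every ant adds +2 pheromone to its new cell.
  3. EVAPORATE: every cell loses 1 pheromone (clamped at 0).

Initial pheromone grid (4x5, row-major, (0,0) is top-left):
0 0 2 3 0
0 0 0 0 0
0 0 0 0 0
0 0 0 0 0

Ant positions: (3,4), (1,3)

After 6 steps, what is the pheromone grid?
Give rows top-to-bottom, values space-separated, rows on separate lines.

After step 1: ants at (2,4),(0,3)
  0 0 1 4 0
  0 0 0 0 0
  0 0 0 0 1
  0 0 0 0 0
After step 2: ants at (1,4),(0,2)
  0 0 2 3 0
  0 0 0 0 1
  0 0 0 0 0
  0 0 0 0 0
After step 3: ants at (0,4),(0,3)
  0 0 1 4 1
  0 0 0 0 0
  0 0 0 0 0
  0 0 0 0 0
After step 4: ants at (0,3),(0,4)
  0 0 0 5 2
  0 0 0 0 0
  0 0 0 0 0
  0 0 0 0 0
After step 5: ants at (0,4),(0,3)
  0 0 0 6 3
  0 0 0 0 0
  0 0 0 0 0
  0 0 0 0 0
After step 6: ants at (0,3),(0,4)
  0 0 0 7 4
  0 0 0 0 0
  0 0 0 0 0
  0 0 0 0 0

0 0 0 7 4
0 0 0 0 0
0 0 0 0 0
0 0 0 0 0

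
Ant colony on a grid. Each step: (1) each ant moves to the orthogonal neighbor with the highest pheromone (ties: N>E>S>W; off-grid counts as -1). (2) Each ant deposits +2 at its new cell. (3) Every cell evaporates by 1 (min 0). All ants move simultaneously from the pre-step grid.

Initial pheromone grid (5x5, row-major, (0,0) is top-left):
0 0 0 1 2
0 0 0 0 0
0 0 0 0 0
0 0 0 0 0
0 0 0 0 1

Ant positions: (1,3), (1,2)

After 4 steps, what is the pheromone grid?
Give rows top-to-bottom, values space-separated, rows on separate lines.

After step 1: ants at (0,3),(0,2)
  0 0 1 2 1
  0 0 0 0 0
  0 0 0 0 0
  0 0 0 0 0
  0 0 0 0 0
After step 2: ants at (0,4),(0,3)
  0 0 0 3 2
  0 0 0 0 0
  0 0 0 0 0
  0 0 0 0 0
  0 0 0 0 0
After step 3: ants at (0,3),(0,4)
  0 0 0 4 3
  0 0 0 0 0
  0 0 0 0 0
  0 0 0 0 0
  0 0 0 0 0
After step 4: ants at (0,4),(0,3)
  0 0 0 5 4
  0 0 0 0 0
  0 0 0 0 0
  0 0 0 0 0
  0 0 0 0 0

0 0 0 5 4
0 0 0 0 0
0 0 0 0 0
0 0 0 0 0
0 0 0 0 0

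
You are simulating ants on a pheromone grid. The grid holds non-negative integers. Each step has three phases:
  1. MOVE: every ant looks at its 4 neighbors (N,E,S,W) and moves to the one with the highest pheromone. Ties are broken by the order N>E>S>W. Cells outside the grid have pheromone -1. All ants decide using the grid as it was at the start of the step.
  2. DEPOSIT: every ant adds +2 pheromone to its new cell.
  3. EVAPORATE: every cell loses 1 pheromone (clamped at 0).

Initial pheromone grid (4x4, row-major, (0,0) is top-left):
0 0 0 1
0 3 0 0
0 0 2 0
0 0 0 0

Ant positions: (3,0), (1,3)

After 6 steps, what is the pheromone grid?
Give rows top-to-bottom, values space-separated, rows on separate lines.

After step 1: ants at (2,0),(0,3)
  0 0 0 2
  0 2 0 0
  1 0 1 0
  0 0 0 0
After step 2: ants at (1,0),(1,3)
  0 0 0 1
  1 1 0 1
  0 0 0 0
  0 0 0 0
After step 3: ants at (1,1),(0,3)
  0 0 0 2
  0 2 0 0
  0 0 0 0
  0 0 0 0
After step 4: ants at (0,1),(1,3)
  0 1 0 1
  0 1 0 1
  0 0 0 0
  0 0 0 0
After step 5: ants at (1,1),(0,3)
  0 0 0 2
  0 2 0 0
  0 0 0 0
  0 0 0 0
After step 6: ants at (0,1),(1,3)
  0 1 0 1
  0 1 0 1
  0 0 0 0
  0 0 0 0

0 1 0 1
0 1 0 1
0 0 0 0
0 0 0 0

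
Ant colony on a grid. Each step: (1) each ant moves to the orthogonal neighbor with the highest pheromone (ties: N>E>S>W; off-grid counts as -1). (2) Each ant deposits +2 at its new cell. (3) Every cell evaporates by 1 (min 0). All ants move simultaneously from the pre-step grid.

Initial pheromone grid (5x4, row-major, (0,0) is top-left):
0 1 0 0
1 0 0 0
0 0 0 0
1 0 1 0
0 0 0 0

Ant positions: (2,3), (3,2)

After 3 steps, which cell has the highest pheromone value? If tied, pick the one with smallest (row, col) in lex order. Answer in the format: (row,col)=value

Answer: (0,2)=1

Derivation:
Step 1: ant0:(2,3)->N->(1,3) | ant1:(3,2)->N->(2,2)
  grid max=1 at (1,3)
Step 2: ant0:(1,3)->N->(0,3) | ant1:(2,2)->N->(1,2)
  grid max=1 at (0,3)
Step 3: ant0:(0,3)->S->(1,3) | ant1:(1,2)->N->(0,2)
  grid max=1 at (0,2)
Final grid:
  0 0 1 0
  0 0 0 1
  0 0 0 0
  0 0 0 0
  0 0 0 0
Max pheromone 1 at (0,2)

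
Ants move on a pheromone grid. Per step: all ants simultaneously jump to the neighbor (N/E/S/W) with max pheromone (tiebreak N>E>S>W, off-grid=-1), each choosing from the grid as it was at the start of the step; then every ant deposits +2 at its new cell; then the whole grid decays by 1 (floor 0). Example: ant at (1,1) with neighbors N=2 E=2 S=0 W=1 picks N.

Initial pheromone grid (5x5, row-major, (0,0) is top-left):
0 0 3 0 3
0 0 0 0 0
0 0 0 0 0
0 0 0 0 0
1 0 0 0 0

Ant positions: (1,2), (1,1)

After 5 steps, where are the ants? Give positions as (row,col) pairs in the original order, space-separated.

Step 1: ant0:(1,2)->N->(0,2) | ant1:(1,1)->N->(0,1)
  grid max=4 at (0,2)
Step 2: ant0:(0,2)->W->(0,1) | ant1:(0,1)->E->(0,2)
  grid max=5 at (0,2)
Step 3: ant0:(0,1)->E->(0,2) | ant1:(0,2)->W->(0,1)
  grid max=6 at (0,2)
Step 4: ant0:(0,2)->W->(0,1) | ant1:(0,1)->E->(0,2)
  grid max=7 at (0,2)
Step 5: ant0:(0,1)->E->(0,2) | ant1:(0,2)->W->(0,1)
  grid max=8 at (0,2)

(0,2) (0,1)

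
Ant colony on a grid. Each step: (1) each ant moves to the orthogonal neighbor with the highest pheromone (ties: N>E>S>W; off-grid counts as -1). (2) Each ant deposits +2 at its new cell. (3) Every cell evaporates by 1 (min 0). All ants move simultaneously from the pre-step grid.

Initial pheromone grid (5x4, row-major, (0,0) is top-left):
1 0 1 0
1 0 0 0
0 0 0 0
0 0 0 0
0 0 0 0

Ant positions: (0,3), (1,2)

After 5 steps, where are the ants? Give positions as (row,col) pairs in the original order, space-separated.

Step 1: ant0:(0,3)->W->(0,2) | ant1:(1,2)->N->(0,2)
  grid max=4 at (0,2)
Step 2: ant0:(0,2)->E->(0,3) | ant1:(0,2)->E->(0,3)
  grid max=3 at (0,2)
Step 3: ant0:(0,3)->W->(0,2) | ant1:(0,3)->W->(0,2)
  grid max=6 at (0,2)
Step 4: ant0:(0,2)->E->(0,3) | ant1:(0,2)->E->(0,3)
  grid max=5 at (0,2)
Step 5: ant0:(0,3)->W->(0,2) | ant1:(0,3)->W->(0,2)
  grid max=8 at (0,2)

(0,2) (0,2)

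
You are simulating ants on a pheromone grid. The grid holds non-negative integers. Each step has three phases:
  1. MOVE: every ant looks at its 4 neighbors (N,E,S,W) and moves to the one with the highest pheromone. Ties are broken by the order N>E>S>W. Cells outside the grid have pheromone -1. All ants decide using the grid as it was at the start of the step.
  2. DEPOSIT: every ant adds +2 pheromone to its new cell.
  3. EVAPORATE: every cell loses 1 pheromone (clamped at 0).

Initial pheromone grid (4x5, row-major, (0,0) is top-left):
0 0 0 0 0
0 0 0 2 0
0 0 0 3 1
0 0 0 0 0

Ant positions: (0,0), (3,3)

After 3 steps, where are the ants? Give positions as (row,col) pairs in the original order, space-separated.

Step 1: ant0:(0,0)->E->(0,1) | ant1:(3,3)->N->(2,3)
  grid max=4 at (2,3)
Step 2: ant0:(0,1)->E->(0,2) | ant1:(2,3)->N->(1,3)
  grid max=3 at (2,3)
Step 3: ant0:(0,2)->E->(0,3) | ant1:(1,3)->S->(2,3)
  grid max=4 at (2,3)

(0,3) (2,3)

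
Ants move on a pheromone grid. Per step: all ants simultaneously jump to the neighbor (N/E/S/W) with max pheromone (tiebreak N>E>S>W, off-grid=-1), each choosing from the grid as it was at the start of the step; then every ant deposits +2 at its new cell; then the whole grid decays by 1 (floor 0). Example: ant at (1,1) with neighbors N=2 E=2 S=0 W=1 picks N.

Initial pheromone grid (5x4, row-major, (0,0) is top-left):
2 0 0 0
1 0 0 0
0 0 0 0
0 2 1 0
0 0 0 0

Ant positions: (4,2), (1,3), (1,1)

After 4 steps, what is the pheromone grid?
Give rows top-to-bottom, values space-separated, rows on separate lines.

After step 1: ants at (3,2),(0,3),(1,0)
  1 0 0 1
  2 0 0 0
  0 0 0 0
  0 1 2 0
  0 0 0 0
After step 2: ants at (3,1),(1,3),(0,0)
  2 0 0 0
  1 0 0 1
  0 0 0 0
  0 2 1 0
  0 0 0 0
After step 3: ants at (3,2),(0,3),(1,0)
  1 0 0 1
  2 0 0 0
  0 0 0 0
  0 1 2 0
  0 0 0 0
After step 4: ants at (3,1),(1,3),(0,0)
  2 0 0 0
  1 0 0 1
  0 0 0 0
  0 2 1 0
  0 0 0 0

2 0 0 0
1 0 0 1
0 0 0 0
0 2 1 0
0 0 0 0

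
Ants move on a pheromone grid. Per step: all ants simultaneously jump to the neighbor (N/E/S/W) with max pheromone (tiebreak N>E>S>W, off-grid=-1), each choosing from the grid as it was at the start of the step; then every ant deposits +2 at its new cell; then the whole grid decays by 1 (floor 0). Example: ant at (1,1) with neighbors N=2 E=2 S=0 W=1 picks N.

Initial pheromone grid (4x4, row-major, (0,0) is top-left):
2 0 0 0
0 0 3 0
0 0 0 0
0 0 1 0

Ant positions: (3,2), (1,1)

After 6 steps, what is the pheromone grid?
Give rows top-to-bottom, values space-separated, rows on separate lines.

After step 1: ants at (2,2),(1,2)
  1 0 0 0
  0 0 4 0
  0 0 1 0
  0 0 0 0
After step 2: ants at (1,2),(2,2)
  0 0 0 0
  0 0 5 0
  0 0 2 0
  0 0 0 0
After step 3: ants at (2,2),(1,2)
  0 0 0 0
  0 0 6 0
  0 0 3 0
  0 0 0 0
After step 4: ants at (1,2),(2,2)
  0 0 0 0
  0 0 7 0
  0 0 4 0
  0 0 0 0
After step 5: ants at (2,2),(1,2)
  0 0 0 0
  0 0 8 0
  0 0 5 0
  0 0 0 0
After step 6: ants at (1,2),(2,2)
  0 0 0 0
  0 0 9 0
  0 0 6 0
  0 0 0 0

0 0 0 0
0 0 9 0
0 0 6 0
0 0 0 0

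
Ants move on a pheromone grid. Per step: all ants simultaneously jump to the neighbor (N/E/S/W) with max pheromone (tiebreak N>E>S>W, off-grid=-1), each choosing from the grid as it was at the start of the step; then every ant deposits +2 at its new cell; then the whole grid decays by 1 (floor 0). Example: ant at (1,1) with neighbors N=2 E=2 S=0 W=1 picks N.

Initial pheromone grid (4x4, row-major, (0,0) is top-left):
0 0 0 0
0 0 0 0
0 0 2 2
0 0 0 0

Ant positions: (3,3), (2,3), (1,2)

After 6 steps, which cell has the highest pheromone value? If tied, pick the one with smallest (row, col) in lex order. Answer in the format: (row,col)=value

Step 1: ant0:(3,3)->N->(2,3) | ant1:(2,3)->W->(2,2) | ant2:(1,2)->S->(2,2)
  grid max=5 at (2,2)
Step 2: ant0:(2,3)->W->(2,2) | ant1:(2,2)->E->(2,3) | ant2:(2,2)->E->(2,3)
  grid max=6 at (2,2)
Step 3: ant0:(2,2)->E->(2,3) | ant1:(2,3)->W->(2,2) | ant2:(2,3)->W->(2,2)
  grid max=9 at (2,2)
Step 4: ant0:(2,3)->W->(2,2) | ant1:(2,2)->E->(2,3) | ant2:(2,2)->E->(2,3)
  grid max=10 at (2,2)
Step 5: ant0:(2,2)->E->(2,3) | ant1:(2,3)->W->(2,2) | ant2:(2,3)->W->(2,2)
  grid max=13 at (2,2)
Step 6: ant0:(2,3)->W->(2,2) | ant1:(2,2)->E->(2,3) | ant2:(2,2)->E->(2,3)
  grid max=14 at (2,2)
Final grid:
  0 0 0 0
  0 0 0 0
  0 0 14 14
  0 0 0 0
Max pheromone 14 at (2,2)

Answer: (2,2)=14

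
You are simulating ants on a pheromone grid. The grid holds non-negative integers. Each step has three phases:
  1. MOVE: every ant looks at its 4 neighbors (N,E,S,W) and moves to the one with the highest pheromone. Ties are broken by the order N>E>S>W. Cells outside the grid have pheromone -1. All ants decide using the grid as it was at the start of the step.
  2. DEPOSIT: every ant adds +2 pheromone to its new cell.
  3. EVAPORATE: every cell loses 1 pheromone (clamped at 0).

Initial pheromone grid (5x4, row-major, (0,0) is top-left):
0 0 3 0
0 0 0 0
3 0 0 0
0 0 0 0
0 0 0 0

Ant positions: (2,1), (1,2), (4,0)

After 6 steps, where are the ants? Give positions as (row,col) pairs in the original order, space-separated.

Step 1: ant0:(2,1)->W->(2,0) | ant1:(1,2)->N->(0,2) | ant2:(4,0)->N->(3,0)
  grid max=4 at (0,2)
Step 2: ant0:(2,0)->S->(3,0) | ant1:(0,2)->E->(0,3) | ant2:(3,0)->N->(2,0)
  grid max=5 at (2,0)
Step 3: ant0:(3,0)->N->(2,0) | ant1:(0,3)->W->(0,2) | ant2:(2,0)->S->(3,0)
  grid max=6 at (2,0)
Step 4: ant0:(2,0)->S->(3,0) | ant1:(0,2)->E->(0,3) | ant2:(3,0)->N->(2,0)
  grid max=7 at (2,0)
Step 5: ant0:(3,0)->N->(2,0) | ant1:(0,3)->W->(0,2) | ant2:(2,0)->S->(3,0)
  grid max=8 at (2,0)
Step 6: ant0:(2,0)->S->(3,0) | ant1:(0,2)->E->(0,3) | ant2:(3,0)->N->(2,0)
  grid max=9 at (2,0)

(3,0) (0,3) (2,0)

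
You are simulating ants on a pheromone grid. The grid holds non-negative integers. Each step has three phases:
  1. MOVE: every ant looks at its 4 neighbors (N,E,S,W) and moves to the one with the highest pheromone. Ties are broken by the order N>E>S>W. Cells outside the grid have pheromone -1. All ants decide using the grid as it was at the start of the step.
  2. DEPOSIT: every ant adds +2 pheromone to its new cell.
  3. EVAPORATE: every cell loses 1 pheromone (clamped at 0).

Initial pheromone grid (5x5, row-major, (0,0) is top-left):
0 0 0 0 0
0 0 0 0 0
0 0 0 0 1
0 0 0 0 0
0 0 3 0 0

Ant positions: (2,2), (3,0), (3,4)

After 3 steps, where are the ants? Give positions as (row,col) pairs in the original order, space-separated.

Step 1: ant0:(2,2)->N->(1,2) | ant1:(3,0)->N->(2,0) | ant2:(3,4)->N->(2,4)
  grid max=2 at (2,4)
Step 2: ant0:(1,2)->N->(0,2) | ant1:(2,0)->N->(1,0) | ant2:(2,4)->N->(1,4)
  grid max=1 at (0,2)
Step 3: ant0:(0,2)->E->(0,3) | ant1:(1,0)->N->(0,0) | ant2:(1,4)->S->(2,4)
  grid max=2 at (2,4)

(0,3) (0,0) (2,4)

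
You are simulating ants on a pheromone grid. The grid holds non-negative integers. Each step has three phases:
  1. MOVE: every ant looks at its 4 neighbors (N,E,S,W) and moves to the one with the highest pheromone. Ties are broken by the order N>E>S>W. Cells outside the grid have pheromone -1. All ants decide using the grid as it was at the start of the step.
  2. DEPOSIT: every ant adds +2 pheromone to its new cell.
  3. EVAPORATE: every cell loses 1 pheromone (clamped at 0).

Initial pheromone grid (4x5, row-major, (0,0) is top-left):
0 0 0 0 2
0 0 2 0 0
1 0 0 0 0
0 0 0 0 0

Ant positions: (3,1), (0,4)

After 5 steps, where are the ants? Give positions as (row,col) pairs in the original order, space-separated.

Step 1: ant0:(3,1)->N->(2,1) | ant1:(0,4)->S->(1,4)
  grid max=1 at (0,4)
Step 2: ant0:(2,1)->N->(1,1) | ant1:(1,4)->N->(0,4)
  grid max=2 at (0,4)
Step 3: ant0:(1,1)->N->(0,1) | ant1:(0,4)->S->(1,4)
  grid max=1 at (0,1)
Step 4: ant0:(0,1)->E->(0,2) | ant1:(1,4)->N->(0,4)
  grid max=2 at (0,4)
Step 5: ant0:(0,2)->E->(0,3) | ant1:(0,4)->S->(1,4)
  grid max=1 at (0,3)

(0,3) (1,4)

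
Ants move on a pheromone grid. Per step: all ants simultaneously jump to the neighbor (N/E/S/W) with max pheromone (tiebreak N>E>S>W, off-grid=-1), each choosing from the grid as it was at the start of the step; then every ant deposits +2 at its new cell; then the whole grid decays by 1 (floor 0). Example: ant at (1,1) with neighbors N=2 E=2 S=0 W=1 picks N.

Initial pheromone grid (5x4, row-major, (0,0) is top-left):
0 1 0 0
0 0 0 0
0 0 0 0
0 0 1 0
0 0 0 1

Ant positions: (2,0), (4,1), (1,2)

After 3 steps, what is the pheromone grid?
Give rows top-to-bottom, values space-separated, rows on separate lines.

After step 1: ants at (1,0),(3,1),(0,2)
  0 0 1 0
  1 0 0 0
  0 0 0 0
  0 1 0 0
  0 0 0 0
After step 2: ants at (0,0),(2,1),(0,3)
  1 0 0 1
  0 0 0 0
  0 1 0 0
  0 0 0 0
  0 0 0 0
After step 3: ants at (0,1),(1,1),(1,3)
  0 1 0 0
  0 1 0 1
  0 0 0 0
  0 0 0 0
  0 0 0 0

0 1 0 0
0 1 0 1
0 0 0 0
0 0 0 0
0 0 0 0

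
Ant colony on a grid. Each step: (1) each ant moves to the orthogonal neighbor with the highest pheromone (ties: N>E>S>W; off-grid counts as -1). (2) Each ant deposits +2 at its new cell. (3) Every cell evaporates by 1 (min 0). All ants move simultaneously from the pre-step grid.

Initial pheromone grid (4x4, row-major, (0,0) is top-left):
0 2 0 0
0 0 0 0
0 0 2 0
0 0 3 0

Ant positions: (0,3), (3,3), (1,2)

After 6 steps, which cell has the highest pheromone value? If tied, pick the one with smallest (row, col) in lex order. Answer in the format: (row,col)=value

Step 1: ant0:(0,3)->S->(1,3) | ant1:(3,3)->W->(3,2) | ant2:(1,2)->S->(2,2)
  grid max=4 at (3,2)
Step 2: ant0:(1,3)->N->(0,3) | ant1:(3,2)->N->(2,2) | ant2:(2,2)->S->(3,2)
  grid max=5 at (3,2)
Step 3: ant0:(0,3)->S->(1,3) | ant1:(2,2)->S->(3,2) | ant2:(3,2)->N->(2,2)
  grid max=6 at (3,2)
Step 4: ant0:(1,3)->N->(0,3) | ant1:(3,2)->N->(2,2) | ant2:(2,2)->S->(3,2)
  grid max=7 at (3,2)
Step 5: ant0:(0,3)->S->(1,3) | ant1:(2,2)->S->(3,2) | ant2:(3,2)->N->(2,2)
  grid max=8 at (3,2)
Step 6: ant0:(1,3)->N->(0,3) | ant1:(3,2)->N->(2,2) | ant2:(2,2)->S->(3,2)
  grid max=9 at (3,2)
Final grid:
  0 0 0 1
  0 0 0 0
  0 0 8 0
  0 0 9 0
Max pheromone 9 at (3,2)

Answer: (3,2)=9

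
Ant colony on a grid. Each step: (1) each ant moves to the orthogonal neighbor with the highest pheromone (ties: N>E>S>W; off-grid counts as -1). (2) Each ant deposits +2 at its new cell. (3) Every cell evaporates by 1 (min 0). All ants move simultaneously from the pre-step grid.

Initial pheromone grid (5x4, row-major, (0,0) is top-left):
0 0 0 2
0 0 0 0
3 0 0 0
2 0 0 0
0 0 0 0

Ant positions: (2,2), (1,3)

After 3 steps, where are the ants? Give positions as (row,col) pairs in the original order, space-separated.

Step 1: ant0:(2,2)->N->(1,2) | ant1:(1,3)->N->(0,3)
  grid max=3 at (0,3)
Step 2: ant0:(1,2)->N->(0,2) | ant1:(0,3)->S->(1,3)
  grid max=2 at (0,3)
Step 3: ant0:(0,2)->E->(0,3) | ant1:(1,3)->N->(0,3)
  grid max=5 at (0,3)

(0,3) (0,3)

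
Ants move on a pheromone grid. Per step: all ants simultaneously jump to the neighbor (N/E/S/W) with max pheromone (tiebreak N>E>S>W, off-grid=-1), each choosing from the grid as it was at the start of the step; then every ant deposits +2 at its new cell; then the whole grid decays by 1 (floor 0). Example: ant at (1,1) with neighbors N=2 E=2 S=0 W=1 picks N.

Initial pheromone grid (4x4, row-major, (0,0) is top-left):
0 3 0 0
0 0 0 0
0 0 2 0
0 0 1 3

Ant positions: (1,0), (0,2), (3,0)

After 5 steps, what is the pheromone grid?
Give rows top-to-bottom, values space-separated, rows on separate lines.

After step 1: ants at (0,0),(0,1),(2,0)
  1 4 0 0
  0 0 0 0
  1 0 1 0
  0 0 0 2
After step 2: ants at (0,1),(0,0),(1,0)
  2 5 0 0
  1 0 0 0
  0 0 0 0
  0 0 0 1
After step 3: ants at (0,0),(0,1),(0,0)
  5 6 0 0
  0 0 0 0
  0 0 0 0
  0 0 0 0
After step 4: ants at (0,1),(0,0),(0,1)
  6 9 0 0
  0 0 0 0
  0 0 0 0
  0 0 0 0
After step 5: ants at (0,0),(0,1),(0,0)
  9 10 0 0
  0 0 0 0
  0 0 0 0
  0 0 0 0

9 10 0 0
0 0 0 0
0 0 0 0
0 0 0 0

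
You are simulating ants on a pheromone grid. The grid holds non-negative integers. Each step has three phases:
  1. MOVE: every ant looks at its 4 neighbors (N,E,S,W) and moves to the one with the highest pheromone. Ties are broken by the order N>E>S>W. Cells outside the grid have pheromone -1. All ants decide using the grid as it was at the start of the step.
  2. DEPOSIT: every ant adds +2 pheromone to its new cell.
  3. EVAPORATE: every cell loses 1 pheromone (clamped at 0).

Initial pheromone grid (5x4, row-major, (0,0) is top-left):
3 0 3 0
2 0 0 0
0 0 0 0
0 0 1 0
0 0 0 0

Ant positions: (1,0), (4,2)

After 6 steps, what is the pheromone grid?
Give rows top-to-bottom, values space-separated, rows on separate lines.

After step 1: ants at (0,0),(3,2)
  4 0 2 0
  1 0 0 0
  0 0 0 0
  0 0 2 0
  0 0 0 0
After step 2: ants at (1,0),(2,2)
  3 0 1 0
  2 0 0 0
  0 0 1 0
  0 0 1 0
  0 0 0 0
After step 3: ants at (0,0),(3,2)
  4 0 0 0
  1 0 0 0
  0 0 0 0
  0 0 2 0
  0 0 0 0
After step 4: ants at (1,0),(2,2)
  3 0 0 0
  2 0 0 0
  0 0 1 0
  0 0 1 0
  0 0 0 0
After step 5: ants at (0,0),(3,2)
  4 0 0 0
  1 0 0 0
  0 0 0 0
  0 0 2 0
  0 0 0 0
After step 6: ants at (1,0),(2,2)
  3 0 0 0
  2 0 0 0
  0 0 1 0
  0 0 1 0
  0 0 0 0

3 0 0 0
2 0 0 0
0 0 1 0
0 0 1 0
0 0 0 0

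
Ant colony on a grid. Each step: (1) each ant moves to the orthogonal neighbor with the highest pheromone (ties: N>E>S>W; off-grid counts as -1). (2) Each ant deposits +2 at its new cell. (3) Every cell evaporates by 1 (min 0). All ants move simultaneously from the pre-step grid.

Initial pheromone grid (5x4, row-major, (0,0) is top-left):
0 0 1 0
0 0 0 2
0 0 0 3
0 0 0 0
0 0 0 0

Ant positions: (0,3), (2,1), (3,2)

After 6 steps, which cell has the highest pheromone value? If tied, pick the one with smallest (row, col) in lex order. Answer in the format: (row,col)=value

Step 1: ant0:(0,3)->S->(1,3) | ant1:(2,1)->N->(1,1) | ant2:(3,2)->N->(2,2)
  grid max=3 at (1,3)
Step 2: ant0:(1,3)->S->(2,3) | ant1:(1,1)->N->(0,1) | ant2:(2,2)->E->(2,3)
  grid max=5 at (2,3)
Step 3: ant0:(2,3)->N->(1,3) | ant1:(0,1)->E->(0,2) | ant2:(2,3)->N->(1,3)
  grid max=5 at (1,3)
Step 4: ant0:(1,3)->S->(2,3) | ant1:(0,2)->E->(0,3) | ant2:(1,3)->S->(2,3)
  grid max=7 at (2,3)
Step 5: ant0:(2,3)->N->(1,3) | ant1:(0,3)->S->(1,3) | ant2:(2,3)->N->(1,3)
  grid max=9 at (1,3)
Step 6: ant0:(1,3)->S->(2,3) | ant1:(1,3)->S->(2,3) | ant2:(1,3)->S->(2,3)
  grid max=11 at (2,3)
Final grid:
  0 0 0 0
  0 0 0 8
  0 0 0 11
  0 0 0 0
  0 0 0 0
Max pheromone 11 at (2,3)

Answer: (2,3)=11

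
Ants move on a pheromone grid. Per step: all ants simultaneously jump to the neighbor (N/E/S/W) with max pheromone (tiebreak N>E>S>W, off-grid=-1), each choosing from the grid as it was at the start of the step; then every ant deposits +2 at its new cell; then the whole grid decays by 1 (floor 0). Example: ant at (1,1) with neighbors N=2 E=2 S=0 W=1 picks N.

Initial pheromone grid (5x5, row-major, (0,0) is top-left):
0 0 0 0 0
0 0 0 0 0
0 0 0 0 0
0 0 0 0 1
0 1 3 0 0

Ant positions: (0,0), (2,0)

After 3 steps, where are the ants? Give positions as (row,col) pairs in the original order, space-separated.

Step 1: ant0:(0,0)->E->(0,1) | ant1:(2,0)->N->(1,0)
  grid max=2 at (4,2)
Step 2: ant0:(0,1)->E->(0,2) | ant1:(1,0)->N->(0,0)
  grid max=1 at (0,0)
Step 3: ant0:(0,2)->E->(0,3) | ant1:(0,0)->E->(0,1)
  grid max=1 at (0,1)

(0,3) (0,1)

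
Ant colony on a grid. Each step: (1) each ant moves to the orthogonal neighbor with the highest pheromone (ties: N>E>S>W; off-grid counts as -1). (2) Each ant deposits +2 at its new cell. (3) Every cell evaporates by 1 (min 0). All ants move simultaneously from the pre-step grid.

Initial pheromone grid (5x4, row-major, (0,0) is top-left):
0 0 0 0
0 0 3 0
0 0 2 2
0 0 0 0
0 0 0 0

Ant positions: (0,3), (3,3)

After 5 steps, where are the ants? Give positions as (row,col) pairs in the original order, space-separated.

Step 1: ant0:(0,3)->S->(1,3) | ant1:(3,3)->N->(2,3)
  grid max=3 at (2,3)
Step 2: ant0:(1,3)->S->(2,3) | ant1:(2,3)->N->(1,3)
  grid max=4 at (2,3)
Step 3: ant0:(2,3)->N->(1,3) | ant1:(1,3)->S->(2,3)
  grid max=5 at (2,3)
Step 4: ant0:(1,3)->S->(2,3) | ant1:(2,3)->N->(1,3)
  grid max=6 at (2,3)
Step 5: ant0:(2,3)->N->(1,3) | ant1:(1,3)->S->(2,3)
  grid max=7 at (2,3)

(1,3) (2,3)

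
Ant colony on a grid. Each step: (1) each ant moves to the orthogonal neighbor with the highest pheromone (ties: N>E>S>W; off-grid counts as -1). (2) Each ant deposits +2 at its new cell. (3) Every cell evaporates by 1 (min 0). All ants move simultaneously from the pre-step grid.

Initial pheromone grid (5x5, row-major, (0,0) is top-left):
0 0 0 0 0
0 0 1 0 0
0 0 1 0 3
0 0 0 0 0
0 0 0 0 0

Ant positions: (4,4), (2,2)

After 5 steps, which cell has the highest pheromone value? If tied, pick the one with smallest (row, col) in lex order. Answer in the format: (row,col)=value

Answer: (1,2)=2

Derivation:
Step 1: ant0:(4,4)->N->(3,4) | ant1:(2,2)->N->(1,2)
  grid max=2 at (1,2)
Step 2: ant0:(3,4)->N->(2,4) | ant1:(1,2)->N->(0,2)
  grid max=3 at (2,4)
Step 3: ant0:(2,4)->N->(1,4) | ant1:(0,2)->S->(1,2)
  grid max=2 at (1,2)
Step 4: ant0:(1,4)->S->(2,4) | ant1:(1,2)->N->(0,2)
  grid max=3 at (2,4)
Step 5: ant0:(2,4)->N->(1,4) | ant1:(0,2)->S->(1,2)
  grid max=2 at (1,2)
Final grid:
  0 0 0 0 0
  0 0 2 0 1
  0 0 0 0 2
  0 0 0 0 0
  0 0 0 0 0
Max pheromone 2 at (1,2)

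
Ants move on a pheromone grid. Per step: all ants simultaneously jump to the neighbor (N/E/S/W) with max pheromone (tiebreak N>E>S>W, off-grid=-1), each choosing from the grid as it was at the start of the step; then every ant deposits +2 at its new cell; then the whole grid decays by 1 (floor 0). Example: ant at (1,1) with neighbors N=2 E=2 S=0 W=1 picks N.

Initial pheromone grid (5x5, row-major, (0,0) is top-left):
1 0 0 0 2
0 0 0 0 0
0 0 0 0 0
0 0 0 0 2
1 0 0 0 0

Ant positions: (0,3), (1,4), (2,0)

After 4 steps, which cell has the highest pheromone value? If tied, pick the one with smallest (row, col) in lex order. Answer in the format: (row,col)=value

Answer: (0,4)=6

Derivation:
Step 1: ant0:(0,3)->E->(0,4) | ant1:(1,4)->N->(0,4) | ant2:(2,0)->N->(1,0)
  grid max=5 at (0,4)
Step 2: ant0:(0,4)->S->(1,4) | ant1:(0,4)->S->(1,4) | ant2:(1,0)->N->(0,0)
  grid max=4 at (0,4)
Step 3: ant0:(1,4)->N->(0,4) | ant1:(1,4)->N->(0,4) | ant2:(0,0)->E->(0,1)
  grid max=7 at (0,4)
Step 4: ant0:(0,4)->S->(1,4) | ant1:(0,4)->S->(1,4) | ant2:(0,1)->E->(0,2)
  grid max=6 at (0,4)
Final grid:
  0 0 1 0 6
  0 0 0 0 5
  0 0 0 0 0
  0 0 0 0 0
  0 0 0 0 0
Max pheromone 6 at (0,4)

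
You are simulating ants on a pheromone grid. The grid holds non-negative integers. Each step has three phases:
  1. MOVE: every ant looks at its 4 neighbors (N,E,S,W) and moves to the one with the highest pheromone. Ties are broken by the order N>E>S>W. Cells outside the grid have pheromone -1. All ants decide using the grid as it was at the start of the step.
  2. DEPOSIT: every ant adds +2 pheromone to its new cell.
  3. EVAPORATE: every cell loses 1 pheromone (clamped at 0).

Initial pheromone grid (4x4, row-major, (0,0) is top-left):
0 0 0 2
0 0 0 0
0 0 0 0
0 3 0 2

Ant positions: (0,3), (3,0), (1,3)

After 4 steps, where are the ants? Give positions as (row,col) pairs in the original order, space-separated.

Step 1: ant0:(0,3)->S->(1,3) | ant1:(3,0)->E->(3,1) | ant2:(1,3)->N->(0,3)
  grid max=4 at (3,1)
Step 2: ant0:(1,3)->N->(0,3) | ant1:(3,1)->N->(2,1) | ant2:(0,3)->S->(1,3)
  grid max=4 at (0,3)
Step 3: ant0:(0,3)->S->(1,3) | ant1:(2,1)->S->(3,1) | ant2:(1,3)->N->(0,3)
  grid max=5 at (0,3)
Step 4: ant0:(1,3)->N->(0,3) | ant1:(3,1)->N->(2,1) | ant2:(0,3)->S->(1,3)
  grid max=6 at (0,3)

(0,3) (2,1) (1,3)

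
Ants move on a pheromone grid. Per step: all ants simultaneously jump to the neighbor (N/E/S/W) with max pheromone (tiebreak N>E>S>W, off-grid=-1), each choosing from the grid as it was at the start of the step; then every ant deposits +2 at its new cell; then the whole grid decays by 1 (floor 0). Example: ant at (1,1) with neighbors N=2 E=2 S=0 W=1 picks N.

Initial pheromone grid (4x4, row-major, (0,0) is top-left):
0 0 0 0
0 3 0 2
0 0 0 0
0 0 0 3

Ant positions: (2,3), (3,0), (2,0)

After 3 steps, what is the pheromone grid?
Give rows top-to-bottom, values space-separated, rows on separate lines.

After step 1: ants at (3,3),(2,0),(1,0)
  0 0 0 0
  1 2 0 1
  1 0 0 0
  0 0 0 4
After step 2: ants at (2,3),(1,0),(1,1)
  0 0 0 0
  2 3 0 0
  0 0 0 1
  0 0 0 3
After step 3: ants at (3,3),(1,1),(1,0)
  0 0 0 0
  3 4 0 0
  0 0 0 0
  0 0 0 4

0 0 0 0
3 4 0 0
0 0 0 0
0 0 0 4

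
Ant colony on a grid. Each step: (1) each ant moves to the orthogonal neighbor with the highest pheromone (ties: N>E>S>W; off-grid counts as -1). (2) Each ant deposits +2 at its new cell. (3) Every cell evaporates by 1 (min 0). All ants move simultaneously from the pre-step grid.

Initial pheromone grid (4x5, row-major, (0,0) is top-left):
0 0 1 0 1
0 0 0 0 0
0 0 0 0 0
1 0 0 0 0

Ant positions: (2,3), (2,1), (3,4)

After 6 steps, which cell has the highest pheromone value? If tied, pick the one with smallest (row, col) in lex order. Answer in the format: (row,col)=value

Answer: (1,4)=7

Derivation:
Step 1: ant0:(2,3)->N->(1,3) | ant1:(2,1)->N->(1,1) | ant2:(3,4)->N->(2,4)
  grid max=1 at (1,1)
Step 2: ant0:(1,3)->N->(0,3) | ant1:(1,1)->N->(0,1) | ant2:(2,4)->N->(1,4)
  grid max=1 at (0,1)
Step 3: ant0:(0,3)->E->(0,4) | ant1:(0,1)->E->(0,2) | ant2:(1,4)->N->(0,4)
  grid max=3 at (0,4)
Step 4: ant0:(0,4)->S->(1,4) | ant1:(0,2)->E->(0,3) | ant2:(0,4)->S->(1,4)
  grid max=3 at (1,4)
Step 5: ant0:(1,4)->N->(0,4) | ant1:(0,3)->E->(0,4) | ant2:(1,4)->N->(0,4)
  grid max=7 at (0,4)
Step 6: ant0:(0,4)->S->(1,4) | ant1:(0,4)->S->(1,4) | ant2:(0,4)->S->(1,4)
  grid max=7 at (1,4)
Final grid:
  0 0 0 0 6
  0 0 0 0 7
  0 0 0 0 0
  0 0 0 0 0
Max pheromone 7 at (1,4)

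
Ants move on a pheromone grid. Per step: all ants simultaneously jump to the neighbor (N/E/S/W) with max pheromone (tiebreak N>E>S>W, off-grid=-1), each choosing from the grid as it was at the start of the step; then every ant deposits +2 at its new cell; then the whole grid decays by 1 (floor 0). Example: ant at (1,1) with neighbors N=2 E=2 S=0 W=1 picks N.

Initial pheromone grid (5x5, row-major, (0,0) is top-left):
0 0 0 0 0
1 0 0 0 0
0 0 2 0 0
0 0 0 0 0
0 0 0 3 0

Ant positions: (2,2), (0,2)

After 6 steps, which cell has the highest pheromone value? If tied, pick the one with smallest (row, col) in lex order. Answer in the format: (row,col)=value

Step 1: ant0:(2,2)->N->(1,2) | ant1:(0,2)->E->(0,3)
  grid max=2 at (4,3)
Step 2: ant0:(1,2)->S->(2,2) | ant1:(0,3)->E->(0,4)
  grid max=2 at (2,2)
Step 3: ant0:(2,2)->N->(1,2) | ant1:(0,4)->S->(1,4)
  grid max=1 at (1,2)
Step 4: ant0:(1,2)->S->(2,2) | ant1:(1,4)->N->(0,4)
  grid max=2 at (2,2)
Step 5: ant0:(2,2)->N->(1,2) | ant1:(0,4)->S->(1,4)
  grid max=1 at (1,2)
Step 6: ant0:(1,2)->S->(2,2) | ant1:(1,4)->N->(0,4)
  grid max=2 at (2,2)
Final grid:
  0 0 0 0 1
  0 0 0 0 0
  0 0 2 0 0
  0 0 0 0 0
  0 0 0 0 0
Max pheromone 2 at (2,2)

Answer: (2,2)=2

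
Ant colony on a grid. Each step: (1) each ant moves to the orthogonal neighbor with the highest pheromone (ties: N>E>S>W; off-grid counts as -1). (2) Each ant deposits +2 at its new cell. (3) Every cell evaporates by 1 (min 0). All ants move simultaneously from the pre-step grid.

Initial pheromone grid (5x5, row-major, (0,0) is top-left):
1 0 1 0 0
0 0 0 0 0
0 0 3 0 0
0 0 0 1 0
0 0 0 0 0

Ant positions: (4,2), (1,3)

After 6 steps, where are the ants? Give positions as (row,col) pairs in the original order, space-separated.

Step 1: ant0:(4,2)->N->(3,2) | ant1:(1,3)->N->(0,3)
  grid max=2 at (2,2)
Step 2: ant0:(3,2)->N->(2,2) | ant1:(0,3)->E->(0,4)
  grid max=3 at (2,2)
Step 3: ant0:(2,2)->N->(1,2) | ant1:(0,4)->S->(1,4)
  grid max=2 at (2,2)
Step 4: ant0:(1,2)->S->(2,2) | ant1:(1,4)->N->(0,4)
  grid max=3 at (2,2)
Step 5: ant0:(2,2)->N->(1,2) | ant1:(0,4)->S->(1,4)
  grid max=2 at (2,2)
Step 6: ant0:(1,2)->S->(2,2) | ant1:(1,4)->N->(0,4)
  grid max=3 at (2,2)

(2,2) (0,4)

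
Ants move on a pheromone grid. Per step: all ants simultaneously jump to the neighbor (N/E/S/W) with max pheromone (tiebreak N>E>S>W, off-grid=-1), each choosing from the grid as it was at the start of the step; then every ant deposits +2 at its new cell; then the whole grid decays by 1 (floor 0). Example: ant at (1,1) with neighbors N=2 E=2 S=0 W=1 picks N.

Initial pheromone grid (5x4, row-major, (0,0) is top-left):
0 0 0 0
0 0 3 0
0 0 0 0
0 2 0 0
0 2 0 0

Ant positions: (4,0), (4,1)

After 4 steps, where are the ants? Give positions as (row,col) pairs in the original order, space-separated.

Step 1: ant0:(4,0)->E->(4,1) | ant1:(4,1)->N->(3,1)
  grid max=3 at (3,1)
Step 2: ant0:(4,1)->N->(3,1) | ant1:(3,1)->S->(4,1)
  grid max=4 at (3,1)
Step 3: ant0:(3,1)->S->(4,1) | ant1:(4,1)->N->(3,1)
  grid max=5 at (3,1)
Step 4: ant0:(4,1)->N->(3,1) | ant1:(3,1)->S->(4,1)
  grid max=6 at (3,1)

(3,1) (4,1)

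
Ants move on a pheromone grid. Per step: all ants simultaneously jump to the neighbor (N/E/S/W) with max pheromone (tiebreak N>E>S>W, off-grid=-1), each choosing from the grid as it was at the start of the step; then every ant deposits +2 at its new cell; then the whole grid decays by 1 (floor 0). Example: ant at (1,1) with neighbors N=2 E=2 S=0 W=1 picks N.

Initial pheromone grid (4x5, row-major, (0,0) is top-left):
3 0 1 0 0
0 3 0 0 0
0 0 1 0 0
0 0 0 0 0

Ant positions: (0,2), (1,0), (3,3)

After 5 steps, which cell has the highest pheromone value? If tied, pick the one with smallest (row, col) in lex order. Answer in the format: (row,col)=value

Answer: (0,0)=4

Derivation:
Step 1: ant0:(0,2)->E->(0,3) | ant1:(1,0)->N->(0,0) | ant2:(3,3)->N->(2,3)
  grid max=4 at (0,0)
Step 2: ant0:(0,3)->E->(0,4) | ant1:(0,0)->E->(0,1) | ant2:(2,3)->N->(1,3)
  grid max=3 at (0,0)
Step 3: ant0:(0,4)->S->(1,4) | ant1:(0,1)->W->(0,0) | ant2:(1,3)->N->(0,3)
  grid max=4 at (0,0)
Step 4: ant0:(1,4)->N->(0,4) | ant1:(0,0)->E->(0,1) | ant2:(0,3)->E->(0,4)
  grid max=3 at (0,0)
Step 5: ant0:(0,4)->S->(1,4) | ant1:(0,1)->W->(0,0) | ant2:(0,4)->S->(1,4)
  grid max=4 at (0,0)
Final grid:
  4 0 0 0 2
  0 0 0 0 3
  0 0 0 0 0
  0 0 0 0 0
Max pheromone 4 at (0,0)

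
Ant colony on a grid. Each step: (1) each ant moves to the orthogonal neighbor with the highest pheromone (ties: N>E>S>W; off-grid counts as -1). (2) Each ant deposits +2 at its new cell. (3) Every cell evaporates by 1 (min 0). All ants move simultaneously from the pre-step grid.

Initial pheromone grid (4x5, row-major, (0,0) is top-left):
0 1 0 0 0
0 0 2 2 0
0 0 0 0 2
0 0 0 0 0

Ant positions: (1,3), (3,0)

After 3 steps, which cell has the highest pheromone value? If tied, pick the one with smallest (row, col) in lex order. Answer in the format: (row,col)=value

Step 1: ant0:(1,3)->W->(1,2) | ant1:(3,0)->N->(2,0)
  grid max=3 at (1,2)
Step 2: ant0:(1,2)->E->(1,3) | ant1:(2,0)->N->(1,0)
  grid max=2 at (1,2)
Step 3: ant0:(1,3)->W->(1,2) | ant1:(1,0)->N->(0,0)
  grid max=3 at (1,2)
Final grid:
  1 0 0 0 0
  0 0 3 1 0
  0 0 0 0 0
  0 0 0 0 0
Max pheromone 3 at (1,2)

Answer: (1,2)=3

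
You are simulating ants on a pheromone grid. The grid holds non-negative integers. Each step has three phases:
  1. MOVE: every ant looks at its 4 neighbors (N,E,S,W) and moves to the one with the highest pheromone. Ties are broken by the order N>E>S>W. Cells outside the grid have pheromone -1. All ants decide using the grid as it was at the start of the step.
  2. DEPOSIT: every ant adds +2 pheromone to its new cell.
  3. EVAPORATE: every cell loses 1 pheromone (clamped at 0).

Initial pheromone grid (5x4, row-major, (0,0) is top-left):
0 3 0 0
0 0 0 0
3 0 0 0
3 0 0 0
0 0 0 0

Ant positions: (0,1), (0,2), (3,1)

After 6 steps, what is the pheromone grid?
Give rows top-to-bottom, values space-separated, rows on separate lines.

After step 1: ants at (0,2),(0,1),(3,0)
  0 4 1 0
  0 0 0 0
  2 0 0 0
  4 0 0 0
  0 0 0 0
After step 2: ants at (0,1),(0,2),(2,0)
  0 5 2 0
  0 0 0 0
  3 0 0 0
  3 0 0 0
  0 0 0 0
After step 3: ants at (0,2),(0,1),(3,0)
  0 6 3 0
  0 0 0 0
  2 0 0 0
  4 0 0 0
  0 0 0 0
After step 4: ants at (0,1),(0,2),(2,0)
  0 7 4 0
  0 0 0 0
  3 0 0 0
  3 0 0 0
  0 0 0 0
After step 5: ants at (0,2),(0,1),(3,0)
  0 8 5 0
  0 0 0 0
  2 0 0 0
  4 0 0 0
  0 0 0 0
After step 6: ants at (0,1),(0,2),(2,0)
  0 9 6 0
  0 0 0 0
  3 0 0 0
  3 0 0 0
  0 0 0 0

0 9 6 0
0 0 0 0
3 0 0 0
3 0 0 0
0 0 0 0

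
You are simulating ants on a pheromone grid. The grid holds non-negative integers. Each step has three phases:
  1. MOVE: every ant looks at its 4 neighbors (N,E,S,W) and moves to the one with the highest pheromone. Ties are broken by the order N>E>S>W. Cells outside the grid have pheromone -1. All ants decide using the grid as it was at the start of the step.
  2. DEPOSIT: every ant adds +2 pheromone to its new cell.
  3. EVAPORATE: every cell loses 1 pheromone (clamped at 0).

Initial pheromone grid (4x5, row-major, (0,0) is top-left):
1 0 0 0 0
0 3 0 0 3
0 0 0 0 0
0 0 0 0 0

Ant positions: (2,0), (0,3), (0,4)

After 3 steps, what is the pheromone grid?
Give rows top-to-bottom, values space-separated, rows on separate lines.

After step 1: ants at (1,0),(0,4),(1,4)
  0 0 0 0 1
  1 2 0 0 4
  0 0 0 0 0
  0 0 0 0 0
After step 2: ants at (1,1),(1,4),(0,4)
  0 0 0 0 2
  0 3 0 0 5
  0 0 0 0 0
  0 0 0 0 0
After step 3: ants at (0,1),(0,4),(1,4)
  0 1 0 0 3
  0 2 0 0 6
  0 0 0 0 0
  0 0 0 0 0

0 1 0 0 3
0 2 0 0 6
0 0 0 0 0
0 0 0 0 0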